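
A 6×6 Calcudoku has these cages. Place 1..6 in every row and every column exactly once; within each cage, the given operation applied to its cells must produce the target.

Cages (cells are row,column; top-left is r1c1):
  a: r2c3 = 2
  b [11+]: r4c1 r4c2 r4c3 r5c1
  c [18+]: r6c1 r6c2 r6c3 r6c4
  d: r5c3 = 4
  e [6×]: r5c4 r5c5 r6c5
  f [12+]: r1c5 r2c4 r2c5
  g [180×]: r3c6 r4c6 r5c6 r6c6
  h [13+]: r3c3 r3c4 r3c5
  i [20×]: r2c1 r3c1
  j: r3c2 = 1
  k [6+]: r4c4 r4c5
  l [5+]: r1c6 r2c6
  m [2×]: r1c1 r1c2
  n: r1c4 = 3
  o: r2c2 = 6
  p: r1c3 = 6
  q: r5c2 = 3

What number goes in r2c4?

Cage p is given, leaving r1c3 = 6.
N is a freebie, leaving r1c4 = 3.
Cage o is given; hence r2c2 = 6.
Cage a is given; hence r2c3 = 2.
J is a freebie, which forces r3c2 = 1.
Q is a freebie, leaving r5c2 = 3.
D is a freebie; hence r5c3 = 4.
The two cells of cage m must have product 2; hence r1c1 = 1.
1 is placed in column 2, leaving r1c2 = 2.
2 is placed in row 1; hence r1c6 = 4.
Cage f has sum 12, leaving r2c5 = 3.
3 is placed in row 2, which forces r2c6 = 1.
Column 5 now contains 3, leaving r6c5 = 1.
Row 1 now contains 4, leaving r1c5 = 5.
The 3 cells of cage f must have sum 12; hence r2c4 = 4.
The 4 cells of cage b must have sum 11; hence r4c1 = 3.
Cage b has sum 11, so r4c2 = 5.
Cage b has sum 11, leaving r4c3 = 1.
1 is placed in row 4, which forces r4c4 = 2.
2 is placed in row 4, which forces r4c5 = 4.
2 is placed in row 4, which forces r4c6 = 6.
The 4 cells of cage b must have sum 11; hence r5c1 = 2.
The 3 cells of cage e must have product 6, so r5c4 = 1.
The 3 cells of cage e must have product 6; hence r5c5 = 6.
2 is placed in row 5, so r5c6 = 5.
Column 2 now contains 5, so r6c2 = 4.
4 is placed in row 2, leaving r2c1 = 5.
The two cells of cage i must have product 20, so r3c1 = 4.
Cage h has sum 13; hence r3c3 = 5.
Column 4 already has 2, leaving r3c4 = 6.
Column 5 already has 6; hence r3c5 = 2.
Row 3 now contains 2, leaving r3c6 = 3.
5 is placed in column 1, leaving r6c1 = 6.
Cage c has sum 18, which forces r6c3 = 3.
Column 4 now contains 6, which forces r6c4 = 5.
3 is placed in column 6, so r6c6 = 2.
Filled in: 1 2 6 3 5 4 / 5 6 2 4 3 1 / 4 1 5 6 2 3 / 3 5 1 2 4 6 / 2 3 4 1 6 5 / 6 4 3 5 1 2.

4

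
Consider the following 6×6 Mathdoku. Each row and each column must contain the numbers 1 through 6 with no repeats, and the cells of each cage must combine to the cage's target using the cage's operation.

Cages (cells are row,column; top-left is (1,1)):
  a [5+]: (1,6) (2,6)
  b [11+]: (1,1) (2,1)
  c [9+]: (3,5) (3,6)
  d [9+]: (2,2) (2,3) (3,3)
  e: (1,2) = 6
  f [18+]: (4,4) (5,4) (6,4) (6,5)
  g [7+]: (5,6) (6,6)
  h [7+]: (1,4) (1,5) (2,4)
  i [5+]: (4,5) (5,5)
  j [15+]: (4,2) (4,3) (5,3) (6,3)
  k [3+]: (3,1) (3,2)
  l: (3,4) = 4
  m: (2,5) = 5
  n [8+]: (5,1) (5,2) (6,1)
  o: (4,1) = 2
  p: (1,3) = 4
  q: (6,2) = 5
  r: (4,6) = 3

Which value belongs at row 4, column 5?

1

E is a freebie, leaving (1,2) = 6.
Cage p is given, leaving (1,3) = 4.
M is a freebie, so (2,5) = 5.
L is a freebie, leaving (3,4) = 4.
O is a freebie, which forces (4,1) = 2.
Cage r is given; hence (4,6) = 3.
Cage q is a single given cell; hence (6,2) = 5.
Row 1 already has 6, so (1,1) = 5.
The two cells of cage a must have sum 5, which forces (1,6) = 1.
Row 2 already has 5, so (2,1) = 6.
The two cells of cage a must have sum 5, leaving (2,6) = 4.
Column 1 already has 2; hence (3,1) = 1.
Cage k's pair has sum 3, leaving (3,2) = 2.
The two cells of cage c must have sum 9, so (3,5) = 3.
Cage c needs two cells with sum 9, leaving (3,6) = 6.
Column 6 now contains 6; hence (5,6) = 5.
Column 6 now contains 6, so (6,6) = 2.
Row 1 already has 1, leaving (1,4) = 3.
Column 5 now contains 3; hence (1,5) = 2.
Cage h needs sum 7, so (2,4) = 2.
Row 3 now contains 6, leaving (3,3) = 5.
5 is placed in column 3; hence (4,3) = 6.
Cage f needs sum 18; hence (4,4) = 5.
Cage n needs sum 8; hence (5,2) = 1.
Column 4 now contains 3; hence (5,4) = 6.
Row 5 already has 1; hence (5,5) = 4.
Column 3 now contains 6, which forces (6,3) = 3.
Column 4 already has 6, so (6,4) = 1.
Column 5 now contains 4, which forces (6,5) = 6.
Column 2 already has 1, leaving (2,2) = 3.
Column 3 now contains 3; hence (2,3) = 1.
Column 2 already has 1, so (4,2) = 4.
Column 5 now contains 4, leaving (4,5) = 1.
4 is placed in row 5; hence (5,1) = 3.
Column 3 now contains 3, which forces (5,3) = 2.
Row 6 now contains 3; hence (6,1) = 4.
Filled in: 5 6 4 3 2 1 / 6 3 1 2 5 4 / 1 2 5 4 3 6 / 2 4 6 5 1 3 / 3 1 2 6 4 5 / 4 5 3 1 6 2.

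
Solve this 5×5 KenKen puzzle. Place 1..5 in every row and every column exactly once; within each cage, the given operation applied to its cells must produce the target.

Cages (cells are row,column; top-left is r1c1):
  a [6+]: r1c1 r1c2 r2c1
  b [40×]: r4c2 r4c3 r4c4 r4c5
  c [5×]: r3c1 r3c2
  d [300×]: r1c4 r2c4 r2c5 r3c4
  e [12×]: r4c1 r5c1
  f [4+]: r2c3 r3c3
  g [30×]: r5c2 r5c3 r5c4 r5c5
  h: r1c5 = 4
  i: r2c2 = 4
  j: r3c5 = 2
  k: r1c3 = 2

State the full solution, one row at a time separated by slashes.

1 3 2 5 4 / 2 4 1 3 5 / 5 1 3 4 2 / 3 5 4 2 1 / 4 2 5 1 3

Cage k is a single given cell, so r1c3 = 2.
H is a freebie, so r1c5 = 4.
I is a freebie, so r2c2 = 4.
4 is placed in row 2, so r2c4 = 3.
Cage d needs product 300, so r2c5 = 5.
Cage j is given, which forces r3c5 = 2.
Column 5 already has 2; hence r4c5 = 1.
1 is placed in column 5, which forces r5c5 = 3.
3 is placed in column 4; hence r1c4 = 5.
Cage a has sum 6, which forces r2c1 = 2.
Row 2 now contains 3; hence r2c3 = 1.
The two cells of cage f must have sum 4, so r3c3 = 3.
Cage d has product 300, which forces r3c4 = 4.
Cage e's pair has product 12; hence r4c1 = 3.
Column 4 already has 4; hence r4c4 = 2.
Row 5 now contains 3; hence r5c1 = 4.
Column 3 already has 1, so r5c3 = 5.
2 is placed in column 4; hence r5c4 = 1.
Column 1 already has 3, which forces r1c1 = 1.
Cage a needs sum 6, which forces r1c2 = 3.
Column 1 now contains 1; hence r3c1 = 5.
Row 3 already has 5, leaving r3c2 = 1.
Row 4 now contains 2, leaving r4c2 = 5.
5 is placed in column 3; hence r4c3 = 4.
Row 5 already has 1; hence r5c2 = 2.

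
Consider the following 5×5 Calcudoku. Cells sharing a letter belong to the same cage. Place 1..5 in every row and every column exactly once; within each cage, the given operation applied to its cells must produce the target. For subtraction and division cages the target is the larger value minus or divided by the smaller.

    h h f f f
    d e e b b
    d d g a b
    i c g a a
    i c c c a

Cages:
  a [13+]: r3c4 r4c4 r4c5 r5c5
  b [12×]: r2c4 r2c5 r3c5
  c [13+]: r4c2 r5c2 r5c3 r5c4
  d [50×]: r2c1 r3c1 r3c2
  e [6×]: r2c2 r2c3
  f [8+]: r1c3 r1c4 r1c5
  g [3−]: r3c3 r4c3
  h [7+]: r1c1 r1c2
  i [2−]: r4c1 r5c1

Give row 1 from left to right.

The 3 cells of cage d must have product 50, so r2c1 = 5.
The 3 cells of cage d must have product 50, which forces r3c1 = 2.
Cage d needs product 50; hence r3c2 = 5.
The only place for 4 in column 1 is r1c1.
Row 1 already has 4, which forces r1c2 = 3.
Column 2 now contains 3, so r2c2 = 2.
Row 2 now contains 2, which forces r2c3 = 3.
Cage b needs product 12, which forces r3c5 = 3.
Cage c needs sum 13, so r5c3 = 5.
Cage c has sum 13, so r5c4 = 3.
The 4 cells of cage a must have sum 13, which forces r3c4 = 4.
Cage i needs two cells with difference 2, which forces r4c1 = 3.
The 4 cells of cage a must have sum 13, leaving r4c4 = 2.
Cage a needs sum 13, leaving r4c5 = 5.
3 is placed in row 5, leaving r5c1 = 1.
Row 5 already has 1, which forces r5c2 = 4.
The 4 cells of cage a must have sum 13; hence r5c5 = 2.
Cage f needs sum 8, so r1c3 = 2.
Cage f needs sum 8, so r1c4 = 5.
Column 5 already has 2, which forces r1c5 = 1.
4 is placed in column 4, so r2c4 = 1.
The 3 cells of cage b must have product 12; hence r2c5 = 4.
Row 3 already has 4, which forces r3c3 = 1.
4 is placed in column 2, leaving r4c2 = 1.
Cage g needs two cells with difference 3, which forces r4c3 = 4.
Filled in: 4 3 2 5 1 / 5 2 3 1 4 / 2 5 1 4 3 / 3 1 4 2 5 / 1 4 5 3 2.

4 3 2 5 1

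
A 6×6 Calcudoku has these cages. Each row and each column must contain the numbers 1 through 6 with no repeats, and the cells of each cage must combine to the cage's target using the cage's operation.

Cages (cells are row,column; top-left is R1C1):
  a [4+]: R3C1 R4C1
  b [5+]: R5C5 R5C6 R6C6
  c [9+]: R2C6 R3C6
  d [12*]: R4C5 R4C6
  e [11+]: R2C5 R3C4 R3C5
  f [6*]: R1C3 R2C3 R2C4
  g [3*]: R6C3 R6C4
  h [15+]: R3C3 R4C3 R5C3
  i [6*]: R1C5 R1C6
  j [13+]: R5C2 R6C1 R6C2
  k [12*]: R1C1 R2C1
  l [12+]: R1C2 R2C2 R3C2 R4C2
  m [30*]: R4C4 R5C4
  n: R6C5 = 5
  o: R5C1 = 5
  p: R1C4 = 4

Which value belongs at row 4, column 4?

Cage p is given, leaving R1C4 = 4.
Cage o is given; hence R5C1 = 5.
Row 5 now contains 5; hence R5C4 = 6.
Cage n is given, so R6C5 = 5.
Column 4 now contains 6; hence R4C4 = 5.
Row 5 now contains 6, leaving R5C3 = 4.
The 3 cells of cage h must have sum 15; hence R3C3 = 5.
Row 4 already has 5, leaving R4C3 = 6.
Row 5 already has 4, which forces R5C2 = 3.
Row 5 already has 3, so R5C6 = 1.
Column 6 already has 1, so R6C6 = 2.
Row 5 now contains 1, which forces R5C5 = 2.
Column 5 now contains 2; hence R1C5 = 1.
Cage i needs two cells with product 6, which forces R1C6 = 6.
Cage c needs two cells with sum 9, which forces R2C6 = 5.
Cage c's pair has sum 9, which forces R3C6 = 4.
Column 6 now contains 4; hence R4C6 = 3.
The 4 cells of cage l must have sum 12; hence R1C2 = 5.
The two cells of cage a must have sum 4, so R3C1 = 3.
Row 3 now contains 3, so R3C5 = 6.
Row 4 already has 3; hence R4C1 = 1.
Row 4 already has 3, so R4C5 = 4.
Column 1 already has 3; hence R1C1 = 2.
Row 1 now contains 2; hence R1C3 = 3.
The two cells of cage k must have product 12; hence R2C1 = 6.
Cage l needs sum 12; hence R2C2 = 4.
4 is placed in column 5, which forces R2C5 = 3.
Cage l needs sum 12; hence R3C2 = 1.
Cage e has sum 11; hence R3C4 = 2.
Row 4 now contains 4, leaving R4C2 = 2.
Column 1 already has 6; hence R6C1 = 4.
4 is placed in column 2; hence R6C2 = 6.
Column 3 already has 3, so R6C3 = 1.
Row 6 now contains 1, which forces R6C4 = 3.
Column 3 already has 1; hence R2C3 = 2.
Column 4 now contains 2; hence R2C4 = 1.
Filled in: 2 5 3 4 1 6 / 6 4 2 1 3 5 / 3 1 5 2 6 4 / 1 2 6 5 4 3 / 5 3 4 6 2 1 / 4 6 1 3 5 2.

5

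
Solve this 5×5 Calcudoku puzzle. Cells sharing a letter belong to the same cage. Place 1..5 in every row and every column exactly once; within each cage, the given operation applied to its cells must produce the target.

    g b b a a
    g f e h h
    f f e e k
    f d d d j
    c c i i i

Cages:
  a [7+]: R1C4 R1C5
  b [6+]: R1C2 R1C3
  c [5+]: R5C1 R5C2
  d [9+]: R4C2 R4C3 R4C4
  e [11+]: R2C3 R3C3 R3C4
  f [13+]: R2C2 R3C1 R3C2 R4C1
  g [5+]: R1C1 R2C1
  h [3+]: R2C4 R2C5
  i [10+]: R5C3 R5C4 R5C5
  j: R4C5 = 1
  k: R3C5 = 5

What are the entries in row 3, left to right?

1 3 4 2 5

Cage k is a single given cell, leaving R3C5 = 5.
Cage j is given, leaving R4C5 = 1.
The two cells of cage h must have sum 3, so R2C4 = 1.
Column 5 already has 1, so R2C5 = 2.
The only place for 5 in row 4 is R4C1.
The only place for 5 in column 4 is R5C4.
The only place for 2 in row 1 is R1C1.
Cage g's pair has sum 5, so R2C1 = 3.
Cage f needs sum 13, leaving R3C1 = 1.
1 is placed in column 1; hence R5C1 = 4.
Row 5 now contains 4; hence R5C2 = 1.
1 is placed in row 5, leaving R5C3 = 2.
Row 5 now contains 4, leaving R5C5 = 3.
Column 2 now contains 1, leaving R1C2 = 5.
Cage b needs two cells with sum 6; hence R1C3 = 1.
Cage a needs two cells with sum 7, so R1C4 = 3.
Column 5 already has 3; hence R1C5 = 4.
Column 2 now contains 5, which forces R2C2 = 4.
Row 2 now contains 4; hence R2C3 = 5.
Cage f needs sum 13, which forces R3C2 = 3.
Cage e has sum 11, which forces R3C3 = 4.
Cage e has sum 11, which forces R3C4 = 2.
Column 2 now contains 3, so R4C2 = 2.
Column 3 already has 4, leaving R4C3 = 3.
Column 4 already has 2; hence R4C4 = 4.
The full grid is 2 5 1 3 4 / 3 4 5 1 2 / 1 3 4 2 5 / 5 2 3 4 1 / 4 1 2 5 3.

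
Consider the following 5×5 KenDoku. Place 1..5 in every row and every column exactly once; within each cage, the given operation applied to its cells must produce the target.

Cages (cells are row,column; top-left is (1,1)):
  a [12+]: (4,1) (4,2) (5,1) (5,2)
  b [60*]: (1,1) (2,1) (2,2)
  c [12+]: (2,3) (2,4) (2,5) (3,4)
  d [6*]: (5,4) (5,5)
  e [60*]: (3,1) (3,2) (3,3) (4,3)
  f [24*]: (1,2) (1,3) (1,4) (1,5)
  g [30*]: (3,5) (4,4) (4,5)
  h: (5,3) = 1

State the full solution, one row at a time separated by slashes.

5 2 3 1 4 / 3 4 2 5 1 / 1 3 5 4 2 / 2 1 4 3 5 / 4 5 1 2 3

H is a freebie, which forces (5,3) = 1.
Row 1 needs a 5, and only (1,1) is open for it.
The only place for 5 in row 5 is (5,2).
The only place for 4 in row 5 is (5,1).
Column 1 already has 4, so (2,1) = 3.
Cage b needs product 60, so (2,2) = 4.
Cage e needs product 60; hence (3,2) = 3.
Cage c has sum 12, which forces (3,4) = 4.
4 is placed in row 3; hence (3,3) = 5.
Row 3 now contains 5, so (3,5) = 2.
Column 5 now contains 2; hence (5,5) = 3.
Column 3 now contains 5; hence (2,3) = 2.
2 is placed in row 3; hence (3,1) = 1.
Column 1 now contains 1, which forces (4,1) = 2.
Row 4 now contains 2, so (4,2) = 1.
Cage e needs product 60, leaving (4,3) = 4.
Cage g needs product 30; hence (4,4) = 3.
Column 5 already has 3, which forces (4,5) = 5.
3 is placed in row 5, so (5,4) = 2.
Column 2 now contains 1, so (1,2) = 2.
Column 3 already has 4; hence (1,3) = 3.
Column 4 now contains 2, which forces (1,4) = 1.
The 4 cells of cage f must have product 24; hence (1,5) = 4.
The 4 cells of cage c must have sum 12, leaving (2,4) = 5.
5 is placed in column 5, so (2,5) = 1.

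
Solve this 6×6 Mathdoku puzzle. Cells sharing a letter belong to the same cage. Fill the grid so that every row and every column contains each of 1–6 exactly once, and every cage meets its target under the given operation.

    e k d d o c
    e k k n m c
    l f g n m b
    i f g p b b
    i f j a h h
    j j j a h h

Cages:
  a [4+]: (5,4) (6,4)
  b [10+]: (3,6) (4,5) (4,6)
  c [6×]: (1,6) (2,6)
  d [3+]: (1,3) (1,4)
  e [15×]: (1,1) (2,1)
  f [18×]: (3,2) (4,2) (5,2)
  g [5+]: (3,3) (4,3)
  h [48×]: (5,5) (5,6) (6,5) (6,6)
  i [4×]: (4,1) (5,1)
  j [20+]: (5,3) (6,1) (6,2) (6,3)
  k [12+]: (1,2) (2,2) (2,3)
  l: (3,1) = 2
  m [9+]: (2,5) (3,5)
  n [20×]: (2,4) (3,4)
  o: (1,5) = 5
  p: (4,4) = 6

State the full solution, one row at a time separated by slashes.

3 4 1 2 5 6 / 5 2 6 4 3 1 / 2 1 3 5 6 4 / 4 3 2 6 1 5 / 1 6 5 3 4 2 / 6 5 4 1 2 3

O is a freebie, which forces (1,5) = 5.
L is a freebie, so (3,1) = 2.
Cage p is given, leaving (4,4) = 6.
Row 1 already has 5, leaving (1,1) = 3.
Cage e needs two cells with product 15, so (2,1) = 5.
Row 2 now contains 5, which forces (2,4) = 4.
Column 4 already has 4, so (3,4) = 5.
The 3 cells of cage k must have sum 12, which forces (1,2) = 4.
In row 1, 6 can only go at (1,6), so (1,6) = 6.
The two cells of cage c must have product 6, which forces (2,6) = 1.
The only place for 3 in row 2 is (2,5).
Column 5 already has 3, leaving (3,5) = 6.
The 3 cells of cage f must have product 18; hence (5,2) = 6.
Row 5 now contains 6, so (5,3) = 5.
Column 2 already has 6, so (2,2) = 2.
Cage k has sum 12, which forces (2,3) = 6.
Cage j has sum 20, leaving (6,2) = 5.
Column 3 already has 6, so (6,3) = 4.
Cage g's pair has sum 5; hence (3,3) = 3.
Row 3 now contains 3, leaving (3,6) = 4.
Cage g's pair has sum 5; hence (4,3) = 2.
2 is placed in row 4; hence (4,6) = 5.
Cage h needs product 48, leaving (5,5) = 4.
Cage h needs product 48, which forces (5,6) = 2.
4 is placed in row 6; hence (6,1) = 6.
Cage h has product 48, leaving (6,5) = 2.
Cage h needs product 48; hence (6,6) = 3.
Column 3 already has 2, so (1,3) = 1.
Cage d's pair has sum 3, so (1,4) = 2.
Row 3 now contains 3; hence (3,2) = 1.
Cage i needs two cells with product 4; hence (4,1) = 4.
The 3 cells of cage f must have product 18; hence (4,2) = 3.
Column 5 already has 4, which forces (4,5) = 1.
Row 5 now contains 4, which forces (5,1) = 1.
The two cells of cage a must have sum 4, so (5,4) = 3.
Row 6 already has 3; hence (6,4) = 1.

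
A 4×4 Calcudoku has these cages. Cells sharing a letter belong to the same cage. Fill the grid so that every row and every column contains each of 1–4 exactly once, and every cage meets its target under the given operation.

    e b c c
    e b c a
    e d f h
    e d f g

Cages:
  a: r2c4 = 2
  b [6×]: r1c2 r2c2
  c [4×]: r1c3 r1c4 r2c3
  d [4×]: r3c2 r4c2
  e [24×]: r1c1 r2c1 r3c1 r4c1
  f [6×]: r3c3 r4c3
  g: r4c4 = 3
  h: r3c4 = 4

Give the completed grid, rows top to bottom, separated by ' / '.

3 2 4 1 / 4 3 1 2 / 2 1 3 4 / 1 4 2 3

Cage a is given; hence r2c4 = 2.
Cage h is given; hence r3c4 = 4.
G is a freebie, leaving r4c4 = 3.
Cage b's pair has product 6; hence r1c2 = 2.
Cage c needs product 4; hence r1c3 = 4.
2 is placed in column 4, which forces r1c4 = 1.
Row 2 now contains 2; hence r2c2 = 3.
Row 2 now contains 2, which forces r2c3 = 1.
Row 3 now contains 4, leaving r3c2 = 1.
Cage f needs two cells with product 6, so r3c3 = 3.
Cage d needs two cells with product 4; hence r4c2 = 4.
Row 4 already has 3, leaving r4c3 = 2.
Row 1 now contains 1; hence r1c1 = 3.
1 is placed in row 2; hence r2c1 = 4.
3 is placed in row 3, leaving r3c1 = 2.
2 is placed in row 4, which forces r4c1 = 1.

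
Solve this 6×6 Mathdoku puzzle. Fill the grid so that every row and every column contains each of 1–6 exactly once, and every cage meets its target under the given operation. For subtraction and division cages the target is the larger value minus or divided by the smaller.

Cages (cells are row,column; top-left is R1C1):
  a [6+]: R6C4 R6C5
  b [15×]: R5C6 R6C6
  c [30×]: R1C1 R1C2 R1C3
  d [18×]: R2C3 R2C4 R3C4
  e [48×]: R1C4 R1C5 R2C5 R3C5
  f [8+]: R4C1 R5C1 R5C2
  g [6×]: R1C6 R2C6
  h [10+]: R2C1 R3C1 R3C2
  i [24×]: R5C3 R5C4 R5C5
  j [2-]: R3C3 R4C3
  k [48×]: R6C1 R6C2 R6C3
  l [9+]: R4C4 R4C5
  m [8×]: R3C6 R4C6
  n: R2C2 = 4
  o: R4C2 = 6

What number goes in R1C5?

N is a freebie, so R2C2 = 4.
O is a freebie; hence R4C2 = 6.
6 is placed in column 2, which forces R6C2 = 2.
Row 2 needs a 5, and only R2C1 is open for it.
The only place for 5 in row 3 is R3C3.
Cage c needs product 30; hence R1C2 = 5.
Cage j's pair has difference 2, leaving R4C3 = 3.
The only place for 1 in row 4 is R4C1.
Row 4 needs a 2, and only R4C6 is open for it.
Column 6 already has 2; hence R3C6 = 4.
Row 3 now contains 4; hence R3C1 = 2.
Cage h has sum 10, leaving R3C2 = 3.
Column 2 now contains 3; hence R5C2 = 1.
The 3 cells of cage d must have product 18, so R2C4 = 3.
Cage f needs sum 8, which forces R5C1 = 6.
6 is placed in column 1, so R6C1 = 4.
Row 6 now contains 4; hence R6C3 = 6.
6 is placed in column 1; hence R1C1 = 3.
The 3 cells of cage c must have product 30, so R1C3 = 2.
Column 3 already has 6, which forces R2C3 = 1.
1 is placed in row 2, so R2C6 = 6.
The 3 cells of cage d must have product 18, which forces R3C4 = 6.
6 is placed in row 3, leaving R3C5 = 1.
Column 3 already has 2, so R5C3 = 4.
Row 5 already has 4, leaving R5C4 = 2.
The 3 cells of cage i must have product 24, leaving R5C5 = 3.
Row 5 now contains 3, which forces R5C6 = 5.
Column 5 already has 1, leaving R6C5 = 5.
5 is placed in column 6, so R6C6 = 3.
Cage e needs product 48, which forces R1C4 = 4.
Cage e needs product 48, leaving R1C5 = 6.
6 is placed in column 6, leaving R1C6 = 1.
Row 2 now contains 6, which forces R2C5 = 2.
The two cells of cage l must have sum 9, which forces R4C4 = 5.
Column 5 already has 5, so R4C5 = 4.
Row 6 already has 5, which forces R6C4 = 1.
Filled in: 3 5 2 4 6 1 / 5 4 1 3 2 6 / 2 3 5 6 1 4 / 1 6 3 5 4 2 / 6 1 4 2 3 5 / 4 2 6 1 5 3.

6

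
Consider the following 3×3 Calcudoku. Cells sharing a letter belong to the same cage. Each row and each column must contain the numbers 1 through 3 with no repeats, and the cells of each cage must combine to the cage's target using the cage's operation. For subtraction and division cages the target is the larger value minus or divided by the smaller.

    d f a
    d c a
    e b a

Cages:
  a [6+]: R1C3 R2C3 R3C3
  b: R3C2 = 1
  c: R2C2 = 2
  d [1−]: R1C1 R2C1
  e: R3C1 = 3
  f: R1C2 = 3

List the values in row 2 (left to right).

F is a freebie, so R1C2 = 3.
Cage c is a single given cell; hence R2C2 = 2.
E is a freebie, leaving R3C1 = 3.
Cage b is given, so R3C2 = 1.
1 is placed in row 3, so R3C3 = 2.
The two cells of cage d must have difference 1; hence R1C1 = 2.
2 is placed in column 3; hence R1C3 = 1.
Column 1 already has 3, leaving R2C1 = 1.
Cage a has sum 6, so R2C3 = 3.
Filled in: 2 3 1 / 1 2 3 / 3 1 2.

1 2 3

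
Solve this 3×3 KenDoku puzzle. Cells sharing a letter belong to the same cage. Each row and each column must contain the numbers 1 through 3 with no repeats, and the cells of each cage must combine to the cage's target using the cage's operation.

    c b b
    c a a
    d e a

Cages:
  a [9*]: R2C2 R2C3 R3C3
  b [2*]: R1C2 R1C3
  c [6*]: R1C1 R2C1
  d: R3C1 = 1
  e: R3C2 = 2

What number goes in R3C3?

3

Cage a has product 9; hence R2C2 = 3.
The 3 cells of cage a must have product 9, leaving R2C3 = 1.
Cage d is a single given cell, leaving R3C1 = 1.
Cage e is given; hence R3C2 = 2.
Cage a has product 9; hence R3C3 = 3.
Cage c needs two cells with product 6, which forces R1C1 = 3.
Column 2 now contains 2; hence R1C2 = 1.
Column 3 now contains 1; hence R1C3 = 2.
Row 2 already has 3, which forces R2C1 = 2.
Completed grid: 3 1 2 / 2 3 1 / 1 2 3.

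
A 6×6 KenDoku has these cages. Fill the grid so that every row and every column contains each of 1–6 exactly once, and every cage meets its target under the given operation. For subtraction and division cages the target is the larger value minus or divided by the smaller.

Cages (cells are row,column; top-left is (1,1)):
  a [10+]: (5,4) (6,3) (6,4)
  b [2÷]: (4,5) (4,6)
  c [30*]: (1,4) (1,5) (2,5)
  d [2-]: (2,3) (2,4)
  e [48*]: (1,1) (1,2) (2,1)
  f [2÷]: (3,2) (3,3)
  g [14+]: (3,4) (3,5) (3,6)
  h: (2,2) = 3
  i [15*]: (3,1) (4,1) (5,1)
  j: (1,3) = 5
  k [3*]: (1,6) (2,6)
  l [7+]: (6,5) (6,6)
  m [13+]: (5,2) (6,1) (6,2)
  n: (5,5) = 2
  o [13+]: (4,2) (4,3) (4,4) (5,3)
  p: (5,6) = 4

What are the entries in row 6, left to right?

2 5 3 4 1 6

Cage j is a single given cell; hence (1,3) = 5.
Cage h is given; hence (2,2) = 3.
3 is placed in row 2, which forces (2,6) = 1.
Cage n is a single given cell, which forces (5,5) = 2.
P is a freebie, leaving (5,6) = 4.
Column 6 already has 1, which forces (1,6) = 3.
The 3 cells of cage c must have product 30, so (2,5) = 5.
Cage l's pair has sum 7; hence (6,5) = 1.
The two cells of cage l must have sum 7, which forces (6,6) = 6.
Cage c has product 30, which forces (1,4) = 1.
1 is placed in column 5; hence (1,5) = 6.
6 is placed in column 5; hence (3,5) = 3.
Column 6 already has 6, leaving (3,6) = 5.
Cage b needs two cells with quotient 2, which forces (4,5) = 4.
Column 6 already has 6, so (4,6) = 2.
The 3 cells of cage m must have sum 13; hence (5,2) = 6.
The 3 cells of cage e must have product 48; hence (2,1) = 6.
Row 3 now contains 5, which forces (3,1) = 1.
3 is placed in row 3, leaving (3,4) = 6.
The 4 cells of cage o must have sum 13, which forces (4,2) = 1.
Cage o needs sum 13, so (4,3) = 6.
In row 5, 1 can only go at (5,3), so (5,3) = 1.
Cage o has sum 13; hence (4,4) = 5.
5 is placed in column 4, leaving (5,4) = 3.
5 is placed in row 4, leaving (4,1) = 3.
Row 5 now contains 3, so (5,1) = 5.
Column 1 now contains 5, which forces (6,1) = 2.
The 3 cells of cage a must have sum 10, leaving (6,3) = 3.
The 3 cells of cage a must have sum 10, leaving (6,4) = 4.
2 is placed in column 1, leaving (1,1) = 4.
Cage e needs product 48; hence (1,2) = 2.
Cage d's pair has difference 2, which forces (2,3) = 4.
Column 4 already has 4, which forces (2,4) = 2.
Column 2 already has 2; hence (3,2) = 4.
4 is placed in column 3; hence (3,3) = 2.
4 is placed in row 6, which forces (6,2) = 5.
The full grid is 4 2 5 1 6 3 / 6 3 4 2 5 1 / 1 4 2 6 3 5 / 3 1 6 5 4 2 / 5 6 1 3 2 4 / 2 5 3 4 1 6.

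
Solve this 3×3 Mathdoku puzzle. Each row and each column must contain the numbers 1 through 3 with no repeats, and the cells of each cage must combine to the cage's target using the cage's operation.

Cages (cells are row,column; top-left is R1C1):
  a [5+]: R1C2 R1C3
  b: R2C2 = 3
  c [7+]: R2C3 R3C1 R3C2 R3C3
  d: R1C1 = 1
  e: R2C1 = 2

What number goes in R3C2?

Cage d is given; hence R1C1 = 1.
Cage e is a single given cell, leaving R2C1 = 2.
Cage b is a single given cell; hence R2C2 = 3.
Cage c has sum 7, so R2C3 = 1.
Column 1 already has 2, leaving R3C1 = 3.
3 is placed in row 3, leaving R3C3 = 2.
3 is placed in column 2; hence R1C2 = 2.
2 is placed in column 3, so R1C3 = 3.
Row 3 already has 2, which forces R3C2 = 1.
Filled in: 1 2 3 / 2 3 1 / 3 1 2.

1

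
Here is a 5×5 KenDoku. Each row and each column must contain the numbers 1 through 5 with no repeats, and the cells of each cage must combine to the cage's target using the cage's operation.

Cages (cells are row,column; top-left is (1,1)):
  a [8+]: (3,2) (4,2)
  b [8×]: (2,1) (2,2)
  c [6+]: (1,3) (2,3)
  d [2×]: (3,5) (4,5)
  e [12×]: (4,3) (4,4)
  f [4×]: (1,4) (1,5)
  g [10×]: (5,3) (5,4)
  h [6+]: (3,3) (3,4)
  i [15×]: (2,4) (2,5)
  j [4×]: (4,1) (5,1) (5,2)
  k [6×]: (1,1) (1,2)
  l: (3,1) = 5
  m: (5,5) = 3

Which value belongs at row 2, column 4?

L is a freebie, which forces (3,1) = 5.
5 is placed in row 3, which forces (3,2) = 3.
3 is placed in column 2; hence (4,2) = 5.
M is a freebie, leaving (5,5) = 3.
Cage k's pair has product 6; hence (1,1) = 3.
3 is placed in column 2, so (1,2) = 2.
Column 2 already has 2, so (2,2) = 4.
Cage i's pair has product 15; hence (2,4) = 3.
Column 5 already has 3, which forces (2,5) = 5.
Column 4 already has 3, so (4,4) = 4.
Column 2 already has 2, which forces (5,2) = 1.
4 is placed in column 4, leaving (1,4) = 1.
The two cells of cage f must have product 4, so (1,5) = 4.
Row 2 now contains 4, leaving (2,1) = 2.
Row 2 already has 2, so (2,3) = 1.
Cage h's pair has sum 6, so (3,3) = 4.
4 is placed in column 4; hence (3,4) = 2.
2 is placed in row 3; hence (3,5) = 1.
Cage j needs product 4, which forces (4,1) = 1.
4 is placed in row 4, so (4,3) = 3.
1 is placed in column 5, so (4,5) = 2.
1 is placed in row 5, which forces (5,1) = 4.
2 is placed in column 4, so (5,4) = 5.
Row 1 now contains 4, which forces (1,3) = 5.
Row 5 now contains 5, leaving (5,3) = 2.
Completed grid: 3 2 5 1 4 / 2 4 1 3 5 / 5 3 4 2 1 / 1 5 3 4 2 / 4 1 2 5 3.

3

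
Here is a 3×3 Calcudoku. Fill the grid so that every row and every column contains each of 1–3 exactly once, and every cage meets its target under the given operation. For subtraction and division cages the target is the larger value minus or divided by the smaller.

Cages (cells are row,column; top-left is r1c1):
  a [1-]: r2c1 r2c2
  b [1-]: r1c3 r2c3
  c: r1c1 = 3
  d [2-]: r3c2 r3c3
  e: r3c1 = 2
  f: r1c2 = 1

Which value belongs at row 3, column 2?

Cage c is a single given cell, leaving r1c1 = 3.
Cage f is given, leaving r1c2 = 1.
Row 1 now contains 1, which forces r1c3 = 2.
Cage e is given; hence r3c1 = 2.
Column 2 now contains 1, which forces r3c2 = 3.
3 is placed in row 3, so r3c3 = 1.
2 is placed in column 1, which forces r2c1 = 1.
3 is placed in column 2; hence r2c2 = 2.
Column 3 already has 1; hence r2c3 = 3.
Completed grid: 3 1 2 / 1 2 3 / 2 3 1.

3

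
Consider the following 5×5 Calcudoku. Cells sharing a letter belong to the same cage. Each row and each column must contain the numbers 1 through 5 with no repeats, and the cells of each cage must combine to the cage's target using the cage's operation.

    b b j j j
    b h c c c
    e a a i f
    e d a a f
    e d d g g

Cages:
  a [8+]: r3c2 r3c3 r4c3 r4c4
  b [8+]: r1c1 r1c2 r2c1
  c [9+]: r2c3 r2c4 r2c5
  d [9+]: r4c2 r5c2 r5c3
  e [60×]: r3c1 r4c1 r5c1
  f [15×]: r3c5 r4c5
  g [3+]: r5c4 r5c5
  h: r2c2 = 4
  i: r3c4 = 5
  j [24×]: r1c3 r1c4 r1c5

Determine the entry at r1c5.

4

Cage h is a single given cell, leaving r2c2 = 4.
Cage i is a single given cell, so r3c4 = 5.
Row 3 already has 5, so r3c5 = 3.
Column 5 already has 3, so r4c5 = 5.
Cage c needs sum 9, which forces r2c3 = 5.
Cage c has sum 9, leaving r2c4 = 3.
The 3 cells of cage c must have sum 9, leaving r2c5 = 1.
3 is placed in row 3; hence r3c1 = 4.
The 3 cells of cage e must have product 60, so r4c1 = 3.
Cage e needs product 60, leaving r5c1 = 5.
1 is placed in column 5, which forces r5c5 = 2.
Cage b has sum 8; hence r1c1 = 1.
Cage b needs sum 8, leaving r1c2 = 5.
The 3 cells of cage j must have product 24; hence r1c3 = 3.
Cage j has product 24; hence r1c4 = 2.
2 is placed in column 5, so r1c5 = 4.
Row 2 already has 1, leaving r2c1 = 2.
The 3 cells of cage d must have sum 9, which forces r4c2 = 2.
Cage d has sum 9, so r5c2 = 3.
Cage d has sum 9, so r5c3 = 4.
2 is placed in row 5, which forces r5c4 = 1.
Column 2 already has 2, so r3c2 = 1.
Cage a needs sum 8, so r3c3 = 2.
Column 3 already has 4, so r4c3 = 1.
1 is placed in column 4; hence r4c4 = 4.
The full grid is 1 5 3 2 4 / 2 4 5 3 1 / 4 1 2 5 3 / 3 2 1 4 5 / 5 3 4 1 2.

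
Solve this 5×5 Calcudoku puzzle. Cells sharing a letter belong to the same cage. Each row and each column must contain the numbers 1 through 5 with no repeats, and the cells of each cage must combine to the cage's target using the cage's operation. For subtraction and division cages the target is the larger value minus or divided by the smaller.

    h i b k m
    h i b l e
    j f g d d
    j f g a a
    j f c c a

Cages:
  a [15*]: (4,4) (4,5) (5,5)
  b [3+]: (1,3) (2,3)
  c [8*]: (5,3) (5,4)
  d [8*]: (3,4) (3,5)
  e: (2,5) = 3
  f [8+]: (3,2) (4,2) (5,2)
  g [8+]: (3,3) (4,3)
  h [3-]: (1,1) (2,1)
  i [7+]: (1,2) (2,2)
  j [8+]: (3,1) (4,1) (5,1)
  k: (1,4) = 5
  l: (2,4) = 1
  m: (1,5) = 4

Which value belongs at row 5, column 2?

1

Cage k is a single given cell, leaving (1,4) = 5.
M is a freebie, so (1,5) = 4.
Cage l is a single given cell, which forces (2,4) = 1.
E is a freebie, which forces (2,5) = 3.
Column 5 now contains 4, leaving (3,5) = 2.
1 is placed in column 4, which forces (4,4) = 3.
Cage b needs two cells with sum 3; hence (1,3) = 1.
1 is placed in row 2, so (2,3) = 2.
Cage g's pair has sum 8, which forces (3,3) = 3.
2 is placed in row 3, so (3,4) = 4.
Row 4 now contains 3, so (4,3) = 5.
5 is placed in row 4; hence (4,5) = 1.
Column 3 now contains 2, which forces (5,3) = 4.
Column 4 now contains 4, which forces (5,4) = 2.
1 is placed in column 5, which forces (5,5) = 5.
Row 1 now contains 1, which forces (1,1) = 2.
2 is placed in row 1, leaving (1,2) = 3.
The two cells of cage h must have difference 3, which forces (2,1) = 5.
Row 2 now contains 5; hence (2,2) = 4.
Column 1 already has 5, so (3,1) = 1.
Row 3 already has 1, so (3,2) = 5.
2 is placed in column 1; hence (4,1) = 4.
Column 2 now contains 4; hence (4,2) = 2.
1 is placed in column 1, leaving (5,1) = 3.
Column 2 now contains 3, which forces (5,2) = 1.
Completed grid: 2 3 1 5 4 / 5 4 2 1 3 / 1 5 3 4 2 / 4 2 5 3 1 / 3 1 4 2 5.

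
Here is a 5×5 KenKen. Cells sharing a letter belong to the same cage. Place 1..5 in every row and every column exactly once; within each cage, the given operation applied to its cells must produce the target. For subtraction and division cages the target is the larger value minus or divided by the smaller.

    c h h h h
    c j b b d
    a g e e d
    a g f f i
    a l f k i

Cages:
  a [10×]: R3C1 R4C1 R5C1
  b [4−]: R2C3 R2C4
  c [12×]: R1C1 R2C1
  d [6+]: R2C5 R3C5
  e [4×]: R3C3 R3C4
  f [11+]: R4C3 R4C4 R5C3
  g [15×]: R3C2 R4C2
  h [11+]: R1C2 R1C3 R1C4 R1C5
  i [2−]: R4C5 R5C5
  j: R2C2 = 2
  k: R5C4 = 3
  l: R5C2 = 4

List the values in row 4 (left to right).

1 5 2 4 3

Cage j is given; hence R2C2 = 2.
L is a freebie; hence R5C2 = 4.
K is a freebie, leaving R5C4 = 3.
The only place for 4 in row 1 is R1C1.
Column 1 now contains 4, which forces R2C1 = 3.
The only place for 4 in row 2 is R2C5.
Cage d's pair has sum 6, so R3C5 = 2.
Column 5 now contains 4, so R4C5 = 3.
Cage g's pair has product 15; hence R3C2 = 3.
Row 4 now contains 3, leaving R4C2 = 5.
Column 2 already has 5; hence R1C2 = 1.
The 4 cells of cage h must have sum 11; hence R1C3 = 3.
Cage h has sum 11; hence R1C4 = 2.
Cage h has sum 11; hence R1C5 = 5.
Column 4 now contains 2, so R4C4 = 4.
Cage f has sum 11, which forces R5C3 = 5.
Column 5 now contains 5, which forces R5C5 = 1.
Column 3 now contains 5, leaving R2C3 = 1.
Cage b's pair has difference 4, leaving R2C4 = 5.
The 3 cells of cage a must have product 10; hence R3C1 = 5.
The two cells of cage e must have product 4, so R3C3 = 4.
Column 4 now contains 4, so R3C4 = 1.
The 3 cells of cage a must have product 10, so R4C1 = 1.
Row 4 now contains 4; hence R4C3 = 2.
Row 5 now contains 1, so R5C1 = 2.
Completed grid: 4 1 3 2 5 / 3 2 1 5 4 / 5 3 4 1 2 / 1 5 2 4 3 / 2 4 5 3 1.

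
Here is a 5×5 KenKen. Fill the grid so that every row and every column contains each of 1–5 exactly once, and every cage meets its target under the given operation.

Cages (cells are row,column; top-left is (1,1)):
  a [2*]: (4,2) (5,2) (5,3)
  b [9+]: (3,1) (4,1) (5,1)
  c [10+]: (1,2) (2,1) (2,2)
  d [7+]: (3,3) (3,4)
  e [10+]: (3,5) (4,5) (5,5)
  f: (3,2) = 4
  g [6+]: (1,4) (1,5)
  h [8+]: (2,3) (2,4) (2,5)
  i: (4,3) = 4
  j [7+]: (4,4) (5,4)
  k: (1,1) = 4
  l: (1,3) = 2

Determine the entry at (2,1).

Cage k is given, so (1,1) = 4.
Cage l is a single given cell, so (1,3) = 2.
F is a freebie, which forces (3,2) = 4.
The 3 cells of cage a must have product 2, so (4,2) = 1.
I is a freebie, leaving (4,3) = 4.
The 3 cells of cage a must have product 2; hence (5,2) = 2.
Cage a has product 2, which forces (5,3) = 1.
The 3 cells of cage c must have sum 10, leaving (2,1) = 2.
Cage b has sum 9, which forces (3,1) = 1.
Cage d's pair has sum 7, leaving (3,3) = 5.
Cage d needs two cells with sum 7, which forces (3,4) = 2.
Row 3 already has 2, which forces (3,5) = 3.
2 is placed in column 4, so (4,4) = 3.
Column 3 now contains 5, which forces (2,3) = 3.
3 is placed in row 4; hence (4,1) = 5.
Cage e has sum 10, which forces (4,5) = 2.
Cage b needs sum 9, so (5,1) = 3.
Cage j's pair has sum 7, so (5,4) = 4.
The 3 cells of cage e must have sum 10; hence (5,5) = 5.
Cage c needs sum 10, leaving (1,2) = 3.
Cage g's pair has sum 6; hence (1,4) = 5.
5 is placed in column 5, which forces (1,5) = 1.
3 is placed in row 2; hence (2,2) = 5.
Column 4 already has 4, so (2,4) = 1.
Cage h has sum 8, so (2,5) = 4.
Completed grid: 4 3 2 5 1 / 2 5 3 1 4 / 1 4 5 2 3 / 5 1 4 3 2 / 3 2 1 4 5.

2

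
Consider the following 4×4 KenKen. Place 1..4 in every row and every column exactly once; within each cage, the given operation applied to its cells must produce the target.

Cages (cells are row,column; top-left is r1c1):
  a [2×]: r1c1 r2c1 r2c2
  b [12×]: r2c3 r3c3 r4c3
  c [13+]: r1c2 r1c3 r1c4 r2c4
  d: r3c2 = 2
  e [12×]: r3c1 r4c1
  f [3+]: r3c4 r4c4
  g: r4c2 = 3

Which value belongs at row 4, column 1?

4

The 3 cells of cage a must have product 2, which forces r1c1 = 1.
The 3 cells of cage a must have product 2; hence r2c1 = 2.
Cage a needs product 2; hence r2c2 = 1.
Cage c has sum 13, leaving r2c4 = 4.
Cage d is given, leaving r3c2 = 2.
Row 3 now contains 2; hence r3c4 = 1.
Cage g is a single given cell; hence r4c2 = 3.
Column 4 already has 1, leaving r4c4 = 2.
Column 2 now contains 3, leaving r1c2 = 4.
Cage c has sum 13, which forces r1c3 = 2.
2 is placed in column 4; hence r1c4 = 3.
4 is placed in row 2, leaving r2c3 = 3.
Cage e needs two cells with product 12, so r3c1 = 3.
Cage b needs product 12, which forces r3c3 = 4.
Row 4 already has 3, so r4c1 = 4.
The 3 cells of cage b must have product 12, leaving r4c3 = 1.
The full grid is 1 4 2 3 / 2 1 3 4 / 3 2 4 1 / 4 3 1 2.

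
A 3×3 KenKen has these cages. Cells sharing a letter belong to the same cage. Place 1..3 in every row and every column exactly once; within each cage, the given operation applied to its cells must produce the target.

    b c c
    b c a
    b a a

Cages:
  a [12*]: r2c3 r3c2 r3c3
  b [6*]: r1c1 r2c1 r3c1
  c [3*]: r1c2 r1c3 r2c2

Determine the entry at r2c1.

3

The 3 cells of cage c must have product 3, which forces r1c2 = 3.
Cage c has product 3; hence r1c3 = 1.
The 3 cells of cage c must have product 3; hence r2c2 = 1.
The 3 cells of cage a must have product 12; hence r2c3 = 2.
Cage a has product 12, leaving r3c2 = 2.
Cage a needs product 12, leaving r3c3 = 3.
1 is placed in row 1, so r1c1 = 2.
Row 2 already has 2; hence r2c1 = 3.
3 is placed in row 3; hence r3c1 = 1.
Filled in: 2 3 1 / 3 1 2 / 1 2 3.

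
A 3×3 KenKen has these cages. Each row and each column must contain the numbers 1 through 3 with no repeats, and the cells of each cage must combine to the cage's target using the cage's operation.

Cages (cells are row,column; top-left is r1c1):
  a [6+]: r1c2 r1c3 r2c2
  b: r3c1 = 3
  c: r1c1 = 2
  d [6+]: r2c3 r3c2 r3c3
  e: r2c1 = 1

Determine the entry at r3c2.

1

Cage c is a single given cell; hence r1c1 = 2.
Cage e is given, which forces r2c1 = 1.
Cage b is a single given cell; hence r3c1 = 3.
Cage a has sum 6, which forces r2c2 = 2.
The 3 cells of cage d must have sum 6, so r2c3 = 3.
Column 2 now contains 2, so r3c2 = 1.
Row 3 now contains 1, leaving r3c3 = 2.
1 is placed in column 2, which forces r1c2 = 3.
Column 3 already has 3, so r1c3 = 1.
The full grid is 2 3 1 / 1 2 3 / 3 1 2.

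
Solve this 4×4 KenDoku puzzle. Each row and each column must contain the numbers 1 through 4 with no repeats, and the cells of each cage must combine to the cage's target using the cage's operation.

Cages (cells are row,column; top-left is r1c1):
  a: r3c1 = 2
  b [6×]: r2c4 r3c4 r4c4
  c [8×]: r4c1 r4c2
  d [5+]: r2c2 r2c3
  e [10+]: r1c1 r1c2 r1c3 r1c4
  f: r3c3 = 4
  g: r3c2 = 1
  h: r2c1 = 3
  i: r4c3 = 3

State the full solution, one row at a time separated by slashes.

1 3 2 4 / 3 4 1 2 / 2 1 4 3 / 4 2 3 1

H is a freebie, so r2c1 = 3.
Cage a is given, which forces r3c1 = 2.
Cage g is a single given cell; hence r3c2 = 1.
Cage f is a single given cell; hence r3c3 = 4.
Row 3 now contains 1, so r3c4 = 3.
2 is placed in column 1, which forces r4c1 = 4.
Row 4 now contains 4, so r4c2 = 2.
Cage i is a single given cell, leaving r4c3 = 3.
Row 4 now contains 2; hence r4c4 = 1.
4 is placed in column 1, which forces r1c1 = 1.
Cage e needs sum 10, so r1c2 = 3.
The 4 cells of cage e must have sum 10, which forces r1c3 = 2.
Cage e has sum 10, which forces r1c4 = 4.
Column 2 now contains 2, so r2c2 = 4.
Cage d's pair has sum 5, which forces r2c3 = 1.
Column 4 now contains 1; hence r2c4 = 2.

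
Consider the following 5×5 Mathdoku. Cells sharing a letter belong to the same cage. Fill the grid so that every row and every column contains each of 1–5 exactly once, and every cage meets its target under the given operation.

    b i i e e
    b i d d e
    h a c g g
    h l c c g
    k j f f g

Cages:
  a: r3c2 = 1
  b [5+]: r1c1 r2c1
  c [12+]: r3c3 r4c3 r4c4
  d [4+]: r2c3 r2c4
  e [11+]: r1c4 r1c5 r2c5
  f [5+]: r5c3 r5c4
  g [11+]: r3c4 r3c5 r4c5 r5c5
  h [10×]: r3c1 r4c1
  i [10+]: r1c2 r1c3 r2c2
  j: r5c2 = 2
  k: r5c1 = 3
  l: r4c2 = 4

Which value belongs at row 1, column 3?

2

Cage a is a single given cell, so r3c2 = 1.
Cage l is a single given cell, leaving r4c2 = 4.
Cage k is a single given cell, so r5c1 = 3.
Cage j is given, which forces r5c2 = 2.
Cage i needs sum 10; hence r1c3 = 2.
The 3 cells of cage c must have sum 12, so r3c3 = 4.
Column 3 now contains 4, leaving r5c3 = 1.
1 is placed in row 5; hence r5c4 = 4.
Row 5 now contains 4, which forces r5c5 = 5.
Cage e needs sum 11, which forces r1c4 = 5.
Cage e has sum 11; hence r1c5 = 4.
Column 3 now contains 1, leaving r2c3 = 3.
Cage d needs two cells with sum 4; hence r2c4 = 1.
Cage e needs sum 11, leaving r2c5 = 2.
Column 5 already has 2, leaving r3c5 = 3.
Column 3 now contains 3; hence r4c3 = 5.
Column 4 already has 5, so r4c4 = 3.
The 4 cells of cage g must have sum 11, which forces r4c5 = 1.
Row 1 already has 4, so r1c1 = 1.
Row 1 now contains 5, which forces r1c2 = 3.
Row 2 now contains 1, so r2c1 = 4.
Row 2 already has 3, leaving r2c2 = 5.
Cage h's pair has product 10, leaving r3c1 = 5.
3 is placed in row 3, so r3c4 = 2.
5 is placed in row 4, leaving r4c1 = 2.
The full grid is 1 3 2 5 4 / 4 5 3 1 2 / 5 1 4 2 3 / 2 4 5 3 1 / 3 2 1 4 5.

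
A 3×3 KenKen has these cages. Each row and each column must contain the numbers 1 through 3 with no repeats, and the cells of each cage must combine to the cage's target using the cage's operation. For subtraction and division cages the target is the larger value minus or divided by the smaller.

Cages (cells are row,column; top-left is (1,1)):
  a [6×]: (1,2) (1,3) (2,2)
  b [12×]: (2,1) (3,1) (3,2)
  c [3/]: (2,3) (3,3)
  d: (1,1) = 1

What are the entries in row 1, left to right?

1 3 2

Cage d is a single given cell, which forces (1,1) = 1.
The 3 cells of cage b must have product 12, leaving (2,1) = 2.
Cage b has product 12, leaving (3,1) = 3.
Cage b has product 12, so (3,2) = 2.
3 is placed in row 3, which forces (3,3) = 1.
Column 2 now contains 2, so (1,2) = 3.
Cage a has product 6, leaving (1,3) = 2.
Cage a needs product 6, leaving (2,2) = 1.
1 is placed in column 3; hence (2,3) = 3.
Filled in: 1 3 2 / 2 1 3 / 3 2 1.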